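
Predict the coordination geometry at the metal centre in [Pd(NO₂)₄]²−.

square planar

Summing ligand charges against the −2 overall charge gives an oxidation state of +2 for palladium.
Pd sits in group 10, so the d-electron count is 10 − 2 = 8.
With 4 monodentate ligands the coordination number is 4.
A 4d d⁸ ion has a large crystal-field splitting; square planar leaves the high-energy d_{x²−y²} orbital empty and maximises CFSE.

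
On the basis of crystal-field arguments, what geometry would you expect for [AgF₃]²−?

trigonal planar

Ligand charges: each fluoride is −1. With an overall charge of −2 the silver centre must be in the +1 oxidation state.
Silver is a group-11 element; Ag(I) is therefore d¹⁰.
With 3 monodentate ligands the coordination number is 3.
Three ligands around a d¹⁰ centre minimise repulsion in a trigonal-planar arrangement.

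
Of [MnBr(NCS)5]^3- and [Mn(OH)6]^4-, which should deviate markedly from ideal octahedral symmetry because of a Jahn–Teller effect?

[MnBr(NCS)5]^3-: Each bromide is −1; each isothiocyanate is −1; balancing the −3 overall charge requires Mn(III). Mn sits in group 7, so the d-electron count is 7 − 3 = 4. Bromide and isothiocyanate are weak-field ligands for a first-row metal, so the complex is high-spin. The t₂g³e_g¹ (high-spin) configuration has an unevenly filled e_g set; the Jahn–Teller theorem predicts a tetragonal distortion (typically axial elongation) to lift the degeneracy.
[Mn(OH)6]^4-: Each hydroxide is −1; balancing the −4 overall charge requires Mn(II). Manganese is a group-7 element; Mn(II) is therefore d⁵. Hydroxide is a weak-field ligand for a first-row metal, so the complex is high-spin. The d⁵ configuration leaves the e_g set evenly filled (or empty) — no strong Jahn–Teller driving force.

[MnBr(NCS)5]^3-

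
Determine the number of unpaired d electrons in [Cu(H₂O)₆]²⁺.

1 unpaired electron

Summing ligand charges against the +2 overall charge gives an oxidation state of +2 for copper.
Group 11 minus oxidation state 2 gives a d⁹ configuration.
In an octahedral field the d⁹ configuration is t₂g⁶e_g³ (only one arrangement possible), giving 1 unpaired electron.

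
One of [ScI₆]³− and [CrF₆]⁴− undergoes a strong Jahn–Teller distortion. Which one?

[CrF₆]⁴−

[ScI₆]³−: Summing ligand charges against the −3 overall charge gives an oxidation state of +3 for scandium. Sc sits in group 3, so the d-electron count is 3 − 3 = 0. The d⁰ configuration leaves the e_g set evenly filled (or empty) — no strong Jahn–Teller driving force.
[CrF₆]⁴−: Summing ligand charges against the −4 overall charge gives an oxidation state of +2 for chromium. Group 6 minus oxidation state 2 gives a d⁴ configuration. Fluoride is a weak-field ligand for a first-row metal, so the complex is high-spin. The t₂g³e_g¹ (high-spin) configuration has an unevenly filled e_g set; the Jahn–Teller theorem predicts a tetragonal distortion (typically axial elongation) to lift the degeneracy.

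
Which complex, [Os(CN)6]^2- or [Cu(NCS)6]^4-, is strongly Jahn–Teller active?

[Cu(NCS)6]^4-

[Os(CN)6]^2-: Summing ligand charges against the −2 overall charge gives an oxidation state of +4 for osmium. Os sits in group 8, so the d-electron count is 8 − 4 = 4. A 5d ion has a large Δₒ and is invariably low-spin. The d⁴ configuration leaves the e_g set evenly filled (or empty) — no strong Jahn–Teller driving force.
[Cu(NCS)6]^4-: Ligand charges: each isothiocyanate is −1. With an overall charge of −4 the copper centre must be in the +2 oxidation state. Cu sits in group 11, so the d-electron count is 11 − 2 = 9. The t₂g⁶e_g³ configuration has an unevenly filled e_g set; the Jahn–Teller theorem predicts a tetragonal distortion (typically axial elongation) to lift the degeneracy.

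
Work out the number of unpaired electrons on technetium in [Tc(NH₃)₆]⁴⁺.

3

Ligand charges: ammonia is neutral. With an overall charge of +4 the technetium centre must be in the +4 oxidation state.
Group 7 minus oxidation state 4 gives a d³ configuration.
In an octahedral field the d³ configuration is t₂g³e_g⁰ (only one arrangement possible), giving 3 unpaired electrons.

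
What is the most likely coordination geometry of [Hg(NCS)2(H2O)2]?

tetrahedral

Each isothiocyanate is −1; water is neutral; balancing the 0 overall charge requires Hg(II).
Hg sits in group 12, so the d-electron count is 12 − 2 = 10.
Coordination number: 4.
A d¹⁰ ion has no crystal-field stabilisation preference between square planar and tetrahedral, so four ligands adopt the sterically favoured tetrahedral geometry.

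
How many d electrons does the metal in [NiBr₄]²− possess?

d⁸

Each bromide is −1; balancing the −2 overall charge requires Ni(II).
Nickel is a group-10 element; Ni(II) is therefore d⁸.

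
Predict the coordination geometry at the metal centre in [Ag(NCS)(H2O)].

linear

Summing ligand charges against the 0 overall charge gives an oxidation state of +1 for silver.
Group 11 minus oxidation state 1 gives a d¹⁰ configuration.
With 2 monodentate ligands the coordination number is 2.
A d¹⁰ ion with only two ligands adopts a linear arrangement (sp hybridisation; no CFSE preference).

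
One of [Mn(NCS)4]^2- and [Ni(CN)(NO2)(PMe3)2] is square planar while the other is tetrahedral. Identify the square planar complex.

For [Mn(NCS)4]^2-: Summing ligand charges against the −2 overall charge gives an oxidation state of +2 for manganese. Group 7 minus oxidation state 2 gives a d⁵ configuration. A high-spin d⁵ ion has zero CFSE in either geometry, so four ligands adopt the sterically favoured tetrahedral geometry. → tetrahedral.
For [Ni(CN)(NO2)(PMe3)2]: Summing ligand charges against the 0 overall charge gives an oxidation state of +2 for nickel. Group 10 minus oxidation state 2 gives a d⁸ configuration. Cyanide, nitro (N-bound nitrite), and trimethylphosphine are strong-field ligands (high in the spectrochemical series). A 3d d⁸ ion with strong-field ligands gains enough CFSE to favour square planar over tetrahedral. → square planar.

[Ni(CN)(NO2)(PMe3)2]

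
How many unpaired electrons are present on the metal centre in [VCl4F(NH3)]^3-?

3

Summing ligand charges against the −3 overall charge gives an oxidation state of +2 for vanadium.
V sits in group 5, so the d-electron count is 5 − 2 = 3.
In an octahedral field the d³ configuration is t₂g³e_g⁰ (only one arrangement possible), giving 3 unpaired electrons.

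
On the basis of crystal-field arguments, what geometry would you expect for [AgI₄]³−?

Each iodide is −1; balancing the −3 overall charge requires Ag(I).
Ag sits in group 11, so the d-electron count is 11 − 1 = 10.
Coordination number: 4.
A d¹⁰ ion has no crystal-field stabilisation preference between square planar and tetrahedral, so four ligands adopt the sterically favoured tetrahedral geometry.

tetrahedral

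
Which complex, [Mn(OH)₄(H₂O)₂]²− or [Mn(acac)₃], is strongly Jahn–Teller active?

[Mn(OH)₄(H₂O)₂]²−: Summing ligand charges against the −2 overall charge gives an oxidation state of +2 for manganese. Group 7 minus oxidation state 2 gives a d⁵ configuration. Hydroxide is a weak-field ligand for a first-row metal, so the complex is high-spin. The d⁵ configuration leaves the e_g set evenly filled (or empty) — no strong Jahn–Teller driving force.
[Mn(acac)₃]: Each acetylacetonate is −1; balancing the 0 overall charge requires Mn(III). Mn sits in group 7, so the d-electron count is 7 − 3 = 4. Acetylacetonate is a weak-field ligand for a first-row metal, so the complex is high-spin. The t₂g³e_g¹ (high-spin) configuration has an unevenly filled e_g set; the Jahn–Teller theorem predicts a tetragonal distortion (typically axial elongation) to lift the degeneracy.

[Mn(acac)₃]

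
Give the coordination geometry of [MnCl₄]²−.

tetrahedral

Ligand charges: each chloride is −1. With an overall charge of −2 the manganese centre must be in the +2 oxidation state.
Manganese is a group-7 element; Mn(II) is therefore d⁵.
Coordination number: 4.
Chloride is a weak-field ligand.
A high-spin d⁵ ion has zero CFSE in either geometry, so four ligands adopt the sterically favoured tetrahedral geometry.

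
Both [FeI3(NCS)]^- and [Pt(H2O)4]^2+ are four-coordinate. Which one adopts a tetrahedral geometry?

For [FeI3(NCS)]^-: Summing ligand charges against the −1 overall charge gives an oxidation state of +3 for iron. Iron is a group-8 element; Fe(III) is therefore d⁵. A high-spin d⁵ ion has zero CFSE in either geometry, so four ligands adopt the sterically favoured tetrahedral geometry. → tetrahedral.
For [Pt(H2O)4]^2+: Water is neutral; balancing the +2 overall charge requires Pt(II). Pt sits in group 10, so the d-electron count is 10 − 2 = 8. A 5d d⁸ ion has a large crystal-field splitting; square planar leaves the high-energy d_{x²−y²} orbital empty and maximises CFSE. → square planar.

[FeI3(NCS)]^-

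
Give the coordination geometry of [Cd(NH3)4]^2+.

tetrahedral

Ligand charges: ammonia is neutral. With an overall charge of +2 the cadmium centre must be in the +2 oxidation state.
Group 12 minus oxidation state 2 gives a d¹⁰ configuration.
With 4 monodentate ligands the coordination number is 4.
A d¹⁰ ion has no crystal-field stabilisation preference between square planar and tetrahedral, so four ligands adopt the sterically favoured tetrahedral geometry.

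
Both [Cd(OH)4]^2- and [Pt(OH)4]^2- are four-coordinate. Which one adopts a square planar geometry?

[Pt(OH)4]^2-

For [Cd(OH)4]^2-: Summing ligand charges against the −2 overall charge gives an oxidation state of +2 for cadmium. Group 12 minus oxidation state 2 gives a d¹⁰ configuration. A d¹⁰ ion has no crystal-field stabilisation preference between square planar and tetrahedral, so four ligands adopt the sterically favoured tetrahedral geometry. → tetrahedral.
For [Pt(OH)4]^2-: Ligand charges: each hydroxide is −1. With an overall charge of −2 the platinum centre must be in the +2 oxidation state. Platinum is a group-10 element; Pt(II) is therefore d⁸. A 5d d⁸ ion has a large crystal-field splitting; square planar leaves the high-energy d_{x²−y²} orbital empty and maximises CFSE. → square planar.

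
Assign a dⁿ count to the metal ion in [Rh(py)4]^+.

d8

Ligand charges: pyridine is neutral. With an overall charge of +1 the rhodium centre must be in the +1 oxidation state.
Rh sits in group 9, so the d-electron count is 9 − 1 = 8.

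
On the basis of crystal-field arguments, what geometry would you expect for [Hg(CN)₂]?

Summing ligand charges against the 0 overall charge gives an oxidation state of +2 for mercury.
Group 12 minus oxidation state 2 gives a d¹⁰ configuration.
Coordination number: 2.
A d¹⁰ ion with only two ligands adopts a linear arrangement (sp hybridisation; no CFSE preference).

linear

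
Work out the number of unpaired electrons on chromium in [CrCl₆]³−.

3 unpaired electrons

Each chloride is −1; balancing the −3 overall charge requires Cr(III).
Group 6 minus oxidation state 3 gives a d³ configuration.
In an octahedral field the d³ configuration is t₂g³e_g⁰ (only one arrangement possible), giving 3 unpaired electrons.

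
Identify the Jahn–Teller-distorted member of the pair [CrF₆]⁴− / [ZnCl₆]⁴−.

[CrF₆]⁴−: Ligand charges: each fluoride is −1. With an overall charge of −4 the chromium centre must be in the +2 oxidation state. Group 6 minus oxidation state 2 gives a d⁴ configuration. Fluoride is a weak-field ligand for a first-row metal, so the complex is high-spin. The t₂g³e_g¹ (high-spin) configuration has an unevenly filled e_g set; the Jahn–Teller theorem predicts a tetragonal distortion (typically axial elongation) to lift the degeneracy.
[ZnCl₆]⁴−: Summing ligand charges against the −4 overall charge gives an oxidation state of +2 for zinc. Zn sits in group 12, so the d-electron count is 12 − 2 = 10. The d¹⁰ configuration leaves the e_g set evenly filled (or empty) — no strong Jahn–Teller driving force.

[CrF₆]⁴−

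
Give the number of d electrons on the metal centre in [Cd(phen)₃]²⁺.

d¹⁰

Ligand charges: 1,10-phenanthroline is neutral. With an overall charge of +2 the cadmium centre must be in the +2 oxidation state.
Group 12 minus oxidation state 2 gives a d¹⁰ configuration.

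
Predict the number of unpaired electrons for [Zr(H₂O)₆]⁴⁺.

Water is neutral; balancing the +4 overall charge requires Zr(IV).
Zirconium is a group-4 element; Zr(IV) is therefore d⁰.
In an octahedral field the d⁰ configuration is t₂g⁰e_g⁰, giving 0 unpaired electrons.

0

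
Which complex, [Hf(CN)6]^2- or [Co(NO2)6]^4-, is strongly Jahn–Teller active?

[Co(NO2)6]^4-

[Hf(CN)6]^2-: Ligand charges: each cyanide is −1. With an overall charge of −2 the hafnium centre must be in the +4 oxidation state. Group 4 minus oxidation state 4 gives a d⁰ configuration. The d⁰ configuration leaves the e_g set evenly filled (or empty) — no strong Jahn–Teller driving force.
[Co(NO2)6]^4-: Summing ligand charges against the −4 overall charge gives an oxidation state of +2 for cobalt. Group 9 minus oxidation state 2 gives a d⁷ configuration. Nitro (N-bound nitrite) is a strong-field ligand (high in the spectrochemical series) for a first-row metal, so the complex is low-spin. The t₂g⁶e_g¹ (low-spin) configuration has an unevenly filled e_g set; the Jahn–Teller theorem predicts a tetragonal distortion (typically axial elongation) to lift the degeneracy.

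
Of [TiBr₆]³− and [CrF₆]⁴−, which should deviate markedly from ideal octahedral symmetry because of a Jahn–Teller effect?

[CrF₆]⁴−

[TiBr₆]³−: Each bromide is −1; balancing the −3 overall charge requires Ti(III). Group 4 minus oxidation state 3 gives a d¹ configuration. The d¹ configuration leaves the e_g set evenly filled (or empty) — no strong Jahn–Teller driving force.
[CrF₆]⁴−: Summing ligand charges against the −4 overall charge gives an oxidation state of +2 for chromium. Group 6 minus oxidation state 2 gives a d⁴ configuration. Fluoride is a weak-field ligand for a first-row metal, so the complex is high-spin. The t₂g³e_g¹ (high-spin) configuration has an unevenly filled e_g set; the Jahn–Teller theorem predicts a tetragonal distortion (typically axial elongation) to lift the degeneracy.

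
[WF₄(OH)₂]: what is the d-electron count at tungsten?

d0

Summing ligand charges against the 0 overall charge gives an oxidation state of +6 for tungsten.
Group 6 minus oxidation state 6 gives a d⁰ configuration.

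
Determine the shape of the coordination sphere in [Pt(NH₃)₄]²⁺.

Summing ligand charges against the +2 overall charge gives an oxidation state of +2 for platinum.
Pt sits in group 10, so the d-electron count is 10 − 2 = 8.
With 4 monodentate ligands the coordination number is 4.
A 5d d⁸ ion has a large crystal-field splitting; square planar leaves the high-energy d_{x²−y²} orbital empty and maximises CFSE.

square planar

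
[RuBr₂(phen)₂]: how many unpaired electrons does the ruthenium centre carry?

0

Each bromide is −1; 1,10-phenanthroline is neutral; balancing the 0 overall charge requires Ru(II).
Ru sits in group 8, so the d-electron count is 8 − 2 = 6.
Counting donor atoms: 2×bromide (monodentate) → 2 donors; 2×1,10-phenanthroline (bidentate) → 4 donors. Coordination number = 6.
The spin state decides the count: a 4d ion has a large Δₒ and is invariably low-spin.
An octahedral low-spin d⁶ ion is t₂g⁶e_g⁰, giving 0 unpaired electrons.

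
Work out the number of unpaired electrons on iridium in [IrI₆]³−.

0

Ligand charges: each iodide is −1. With an overall charge of −3 the iridium centre must be in the +3 oxidation state.
Iridium is a group-9 element; Ir(III) is therefore d⁶.
The spin state decides the count: a 5d ion has a large Δₒ and is invariably low-spin.
An octahedral low-spin d⁶ ion is t₂g⁶e_g⁰, giving 0 unpaired electrons.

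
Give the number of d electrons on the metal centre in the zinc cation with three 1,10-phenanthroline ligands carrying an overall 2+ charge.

Ligand charges: 1,10-phenanthroline is neutral. With an overall charge of +2 the zinc centre must be in the +2 oxidation state.
Group 12 minus oxidation state 2 gives a d¹⁰ configuration.

d¹⁰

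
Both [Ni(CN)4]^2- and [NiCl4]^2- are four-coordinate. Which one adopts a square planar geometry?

[Ni(CN)4]^2-

For [Ni(CN)4]^2-: Ligand charges: each cyanide is −1. With an overall charge of −2 the nickel centre must be in the +2 oxidation state. Ni sits in group 10, so the d-electron count is 10 − 2 = 8. Cyanide is a strong-field ligand (high in the spectrochemical series). A 3d d⁸ ion with strong-field ligands gains enough CFSE to favour square planar over tetrahedral. → square planar.
For [NiCl4]^2-: Each chloride is −1; balancing the −2 overall charge requires Ni(II). Nickel is a group-10 element; Ni(II) is therefore d⁸. Chloride is a weak-field ligand. With weak-field ligands the CFSE gain from square planar is small, so a 3d d⁸ ion takes the sterically preferred tetrahedral geometry. → tetrahedral.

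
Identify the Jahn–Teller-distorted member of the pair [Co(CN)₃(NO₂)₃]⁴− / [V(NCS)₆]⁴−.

[Co(CN)₃(NO₂)₃]⁴−: Each cyanide is −1; each nitro (N-bound nitrite) is −1; balancing the −4 overall charge requires Co(II). Group 9 minus oxidation state 2 gives a d⁷ configuration. Cyanide and nitro (N-bound nitrite) are strong-field ligands (high in the spectrochemical series) for a first-row metal, so the complex is low-spin. The t₂g⁶e_g¹ (low-spin) configuration has an unevenly filled e_g set; the Jahn–Teller theorem predicts a tetragonal distortion (typically axial elongation) to lift the degeneracy.
[V(NCS)₆]⁴−: Each isothiocyanate is −1; balancing the −4 overall charge requires V(II). V sits in group 5, so the d-electron count is 5 − 2 = 3. The d³ configuration leaves the e_g set evenly filled (or empty) — no strong Jahn–Teller driving force.

[Co(CN)₃(NO₂)₃]⁴−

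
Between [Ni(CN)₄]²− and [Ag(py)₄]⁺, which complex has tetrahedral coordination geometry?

For [Ni(CN)₄]²−: Ligand charges: each cyanide is −1. With an overall charge of −2 the nickel centre must be in the +2 oxidation state. Nickel is a group-10 element; Ni(II) is therefore d⁸. Cyanide is a strong-field ligand (high in the spectrochemical series). A 3d d⁸ ion with strong-field ligands gains enough CFSE to favour square planar over tetrahedral. → square planar.
For [Ag(py)₄]⁺: Pyridine is neutral; balancing the +1 overall charge requires Ag(I). Ag sits in group 11, so the d-electron count is 11 − 1 = 10. A d¹⁰ ion has no crystal-field stabilisation preference between square planar and tetrahedral, so four ligands adopt the sterically favoured tetrahedral geometry. → tetrahedral.

[Ag(py)₄]⁺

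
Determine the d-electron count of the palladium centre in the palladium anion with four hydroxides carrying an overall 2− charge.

Each hydroxide is −1; balancing the −2 overall charge requires Pd(II).
Palladium is a group-10 element; Pd(II) is therefore d⁸.

d⁸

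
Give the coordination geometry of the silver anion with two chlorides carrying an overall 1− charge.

linear

Ligand charges: each chloride is −1. With an overall charge of −1 the silver centre must be in the +1 oxidation state.
Group 11 minus oxidation state 1 gives a d¹⁰ configuration.
With 2 monodentate ligands the coordination number is 2.
A d¹⁰ ion with only two ligands adopts a linear arrangement (sp hybridisation; no CFSE preference).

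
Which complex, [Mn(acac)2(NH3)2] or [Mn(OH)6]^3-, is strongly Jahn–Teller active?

[Mn(acac)2(NH3)2]: Ligand charges: each acetylacetonate is −1; ammonia is neutral. With an overall charge of 0 the manganese centre must be in the +2 oxidation state. Manganese is a group-7 element; Mn(II) is therefore d⁵. Acetylacetonate is a weak-field ligand for a first-row metal, so the complex is high-spin. The d⁵ configuration leaves the e_g set evenly filled (or empty) — no strong Jahn–Teller driving force.
[Mn(OH)6]^3-: Ligand charges: each hydroxide is −1. With an overall charge of −3 the manganese centre must be in the +3 oxidation state. Manganese is a group-7 element; Mn(III) is therefore d⁴. Hydroxide is a weak-field ligand for a first-row metal, so the complex is high-spin. The t₂g³e_g¹ (high-spin) configuration has an unevenly filled e_g set; the Jahn–Teller theorem predicts a tetragonal distortion (typically axial elongation) to lift the degeneracy.

[Mn(OH)6]^3-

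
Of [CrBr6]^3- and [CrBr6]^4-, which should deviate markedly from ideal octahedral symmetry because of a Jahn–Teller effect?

[CrBr6]^3-: Each bromide is −1; balancing the −3 overall charge requires Cr(III). Chromium is a group-6 element; Cr(III) is therefore d³. The d³ configuration leaves the e_g set evenly filled (or empty) — no strong Jahn–Teller driving force.
[CrBr6]^4-: Ligand charges: each bromide is −1. With an overall charge of −4 the chromium centre must be in the +2 oxidation state. Group 6 minus oxidation state 2 gives a d⁴ configuration. Bromide is a weak-field ligand for a first-row metal, so the complex is high-spin. The t₂g³e_g¹ (high-spin) configuration has an unevenly filled e_g set; the Jahn–Teller theorem predicts a tetragonal distortion (typically axial elongation) to lift the degeneracy.

[CrBr6]^4-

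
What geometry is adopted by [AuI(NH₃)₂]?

trigonal planar

Ligand charges: each iodide is −1; ammonia is neutral. With an overall charge of 0 the gold centre must be in the +1 oxidation state.
Gold is a group-11 element; Au(I) is therefore d¹⁰.
Coordination number: 3.
Three ligands around a d¹⁰ centre minimise repulsion in a trigonal-planar arrangement.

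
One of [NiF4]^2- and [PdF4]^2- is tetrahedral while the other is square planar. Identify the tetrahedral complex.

For [NiF4]^2-: Ligand charges: each fluoride is −1. With an overall charge of −2 the nickel centre must be in the +2 oxidation state. Group 10 minus oxidation state 2 gives a d⁸ configuration. Fluoride is a weak-field ligand. With weak-field ligands the CFSE gain from square planar is small, so a 3d d⁸ ion takes the sterically preferred tetrahedral geometry. → tetrahedral.
For [PdF4]^2-: Each fluoride is −1; balancing the −2 overall charge requires Pd(II). Pd sits in group 10, so the d-electron count is 10 − 2 = 8. A 4d d⁸ ion has a large crystal-field splitting; square planar leaves the high-energy d_{x²−y²} orbital empty and maximises CFSE. → square planar.

[NiF4]^2-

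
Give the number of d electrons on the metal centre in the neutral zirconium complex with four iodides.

d⁰

Each iodide is −1; balancing the 0 overall charge requires Zr(IV).
Zr sits in group 4, so the d-electron count is 4 − 4 = 0.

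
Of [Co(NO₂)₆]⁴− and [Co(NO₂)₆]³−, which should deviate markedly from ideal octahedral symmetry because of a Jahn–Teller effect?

[Co(NO₂)₆]⁴−: Ligand charges: each nitro (N-bound nitrite) is −1. With an overall charge of −4 the cobalt centre must be in the +2 oxidation state. Co sits in group 9, so the d-electron count is 9 − 2 = 7. Nitro (N-bound nitrite) is a strong-field ligand (high in the spectrochemical series) for a first-row metal, so the complex is low-spin. The t₂g⁶e_g¹ (low-spin) configuration has an unevenly filled e_g set; the Jahn–Teller theorem predicts a tetragonal distortion (typically axial elongation) to lift the degeneracy.
[Co(NO₂)₆]³−: Summing ligand charges against the −3 overall charge gives an oxidation state of +3 for cobalt. Co sits in group 9, so the d-electron count is 9 − 3 = 6. Co(III) has an exceptionally large octahedral splitting and is low-spin with essentially every ligand except fluoride. The d⁶ configuration leaves the e_g set evenly filled (or empty) — no strong Jahn–Teller driving force.

[Co(NO₂)₆]⁴−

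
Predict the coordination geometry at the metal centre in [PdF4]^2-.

square planar

Each fluoride is −1; balancing the −2 overall charge requires Pd(II).
Palladium is a group-10 element; Pd(II) is therefore d⁸.
Coordination number: 4.
A 4d d⁸ ion has a large crystal-field splitting; square planar leaves the high-energy d_{x²−y²} orbital empty and maximises CFSE.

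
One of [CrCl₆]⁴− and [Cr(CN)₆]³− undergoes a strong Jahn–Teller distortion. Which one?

[CrCl₆]⁴−

[CrCl₆]⁴−: Ligand charges: each chloride is −1. With an overall charge of −4 the chromium centre must be in the +2 oxidation state. Cr sits in group 6, so the d-electron count is 6 − 2 = 4. Chloride is a weak-field ligand for a first-row metal, so the complex is high-spin. The t₂g³e_g¹ (high-spin) configuration has an unevenly filled e_g set; the Jahn–Teller theorem predicts a tetragonal distortion (typically axial elongation) to lift the degeneracy.
[Cr(CN)₆]³−: Summing ligand charges against the −3 overall charge gives an oxidation state of +3 for chromium. Cr sits in group 6, so the d-electron count is 6 − 3 = 3. The d³ configuration leaves the e_g set evenly filled (or empty) — no strong Jahn–Teller driving force.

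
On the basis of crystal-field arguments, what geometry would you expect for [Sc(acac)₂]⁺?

tetrahedral

Summing ligand charges against the +1 overall charge gives an oxidation state of +3 for scandium.
Sc sits in group 3, so the d-electron count is 3 − 3 = 0.
Counting donor atoms: 2×acetylacetonate (bidentate) → 4 donors. Coordination number = 4.
A d⁰ ion has no crystal-field stabilisation preference between square planar and tetrahedral, so four ligands adopt the sterically favoured tetrahedral geometry.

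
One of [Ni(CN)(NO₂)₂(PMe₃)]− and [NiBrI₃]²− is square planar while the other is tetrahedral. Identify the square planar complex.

[Ni(CN)(NO₂)₂(PMe₃)]−

For [Ni(CN)(NO₂)₂(PMe₃)]−: Ligand charges: each cyanide is −1; each nitro (N-bound nitrite) is −1; trimethylphosphine is neutral. With an overall charge of −1 the nickel centre must be in the +2 oxidation state. Nickel is a group-10 element; Ni(II) is therefore d⁸. Cyanide, nitro (N-bound nitrite), and trimethylphosphine are strong-field ligands (high in the spectrochemical series). A 3d d⁸ ion with strong-field ligands gains enough CFSE to favour square planar over tetrahedral. → square planar.
For [NiBrI₃]²−: Summing ligand charges against the −2 overall charge gives an oxidation state of +2 for nickel. Group 10 minus oxidation state 2 gives a d⁸ configuration. Bromide and iodide are weak-field ligands. With weak-field ligands the CFSE gain from square planar is small, so a 3d d⁸ ion takes the sterically preferred tetrahedral geometry. → tetrahedral.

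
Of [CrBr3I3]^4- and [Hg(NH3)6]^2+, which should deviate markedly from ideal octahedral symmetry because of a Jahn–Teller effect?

[CrBr3I3]^4-

[CrBr3I3]^4-: Ligand charges: each bromide is −1; each iodide is −1. With an overall charge of −4 the chromium centre must be in the +2 oxidation state. Chromium is a group-6 element; Cr(II) is therefore d⁴. Bromide and iodide are weak-field ligands for a first-row metal, so the complex is high-spin. The t₂g³e_g¹ (high-spin) configuration has an unevenly filled e_g set; the Jahn–Teller theorem predicts a tetragonal distortion (typically axial elongation) to lift the degeneracy.
[Hg(NH3)6]^2+: Ligand charges: ammonia is neutral. With an overall charge of +2 the mercury centre must be in the +2 oxidation state. Mercury is a group-12 element; Hg(II) is therefore d¹⁰. The d¹⁰ configuration leaves the e_g set evenly filled (or empty) — no strong Jahn–Teller driving force.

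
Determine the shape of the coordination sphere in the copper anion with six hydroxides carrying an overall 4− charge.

octahedral

Ligand charges: each hydroxide is −1. With an overall charge of −4 the copper centre must be in the +2 oxidation state.
Group 11 minus oxidation state 2 gives a d⁹ configuration.
Coordination number: 6.
Six donors around a single metal centre give an octahedral coordination sphere.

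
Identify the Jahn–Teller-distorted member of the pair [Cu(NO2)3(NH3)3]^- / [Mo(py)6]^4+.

[Cu(NO2)3(NH3)3]^-

[Cu(NO2)3(NH3)3]^-: Summing ligand charges against the −1 overall charge gives an oxidation state of +2 for copper. Group 11 minus oxidation state 2 gives a d⁹ configuration. The t₂g⁶e_g³ configuration has an unevenly filled e_g set; the Jahn–Teller theorem predicts a tetragonal distortion (typically axial elongation) to lift the degeneracy.
[Mo(py)6]^4+: Ligand charges: pyridine is neutral. With an overall charge of +4 the molybdenum centre must be in the +4 oxidation state. Mo sits in group 6, so the d-electron count is 6 − 4 = 2. The d² configuration leaves the e_g set evenly filled (or empty) — no strong Jahn–Teller driving force.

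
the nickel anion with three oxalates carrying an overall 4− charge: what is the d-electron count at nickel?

d⁸

Ligand charges: each oxalate is −2. With an overall charge of −4 the nickel centre must be in the +2 oxidation state.
Group 10 minus oxidation state 2 gives a d⁸ configuration.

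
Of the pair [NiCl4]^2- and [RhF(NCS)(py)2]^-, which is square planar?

For [NiCl4]^2-: Ligand charges: each chloride is −1. With an overall charge of −2 the nickel centre must be in the +2 oxidation state. Group 10 minus oxidation state 2 gives a d⁸ configuration. Chloride is a weak-field ligand. With weak-field ligands the CFSE gain from square planar is small, so a 3d d⁸ ion takes the sterically preferred tetrahedral geometry. → tetrahedral.
For [RhF(NCS)(py)2]^-: Each fluoride is −1; each isothiocyanate is −1; pyridine is neutral; balancing the −1 overall charge requires Rh(I). Rh sits in group 9, so the d-electron count is 9 − 1 = 8. A 4d d⁸ ion has a large crystal-field splitting; square planar leaves the high-energy d_{x²−y²} orbital empty and maximises CFSE. → square planar.

[RhF(NCS)(py)2]^-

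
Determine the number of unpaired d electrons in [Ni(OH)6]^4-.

Summing ligand charges against the −4 overall charge gives an oxidation state of +2 for nickel.
Group 10 minus oxidation state 2 gives a d⁸ configuration.
In an octahedral field the d⁸ configuration is t₂g⁶e_g² (only one arrangement possible), giving 2 unpaired electrons.

2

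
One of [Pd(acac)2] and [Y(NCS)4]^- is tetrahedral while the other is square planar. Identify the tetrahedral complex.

For [Pd(acac)2]: Each acetylacetonate is −1; balancing the 0 overall charge requires Pd(II). Palladium is a group-10 element; Pd(II) is therefore d⁸. A 4d d⁸ ion has a large crystal-field splitting; square planar leaves the high-energy d_{x²−y²} orbital empty and maximises CFSE. → square planar.
For [Y(NCS)4]^-: Ligand charges: each isothiocyanate is −1. With an overall charge of −1 the yttrium centre must be in the +3 oxidation state. Group 3 minus oxidation state 3 gives a d⁰ configuration. A d⁰ ion has no crystal-field stabilisation preference between square planar and tetrahedral, so four ligands adopt the sterically favoured tetrahedral geometry. → tetrahedral.

[Y(NCS)4]^-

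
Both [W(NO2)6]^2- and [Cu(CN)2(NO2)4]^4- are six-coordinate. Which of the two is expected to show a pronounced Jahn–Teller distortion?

[W(NO2)6]^2-: Each nitro (N-bound nitrite) is −1; balancing the −2 overall charge requires W(IV). W sits in group 6, so the d-electron count is 6 − 4 = 2. The d² configuration leaves the e_g set evenly filled (or empty) — no strong Jahn–Teller driving force.
[Cu(CN)2(NO2)4]^4-: Each cyanide is −1; each nitro (N-bound nitrite) is −1; balancing the −4 overall charge requires Cu(II). Cu sits in group 11, so the d-electron count is 11 − 2 = 9. The t₂g⁶e_g³ configuration has an unevenly filled e_g set; the Jahn–Teller theorem predicts a tetragonal distortion (typically axial elongation) to lift the degeneracy.

[Cu(CN)2(NO2)4]^4-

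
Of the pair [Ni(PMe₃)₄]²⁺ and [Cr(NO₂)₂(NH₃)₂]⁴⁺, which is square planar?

[Ni(PMe₃)₄]²⁺

For [Ni(PMe₃)₄]²⁺: Trimethylphosphine is neutral; balancing the +2 overall charge requires Ni(II). Ni sits in group 10, so the d-electron count is 10 − 2 = 8. Trimethylphosphine is a strong-field ligand (high in the spectrochemical series). A 3d d⁸ ion with strong-field ligands gains enough CFSE to favour square planar over tetrahedral. → square planar.
For [Cr(NO₂)₂(NH₃)₂]⁴⁺: Each nitro (N-bound nitrite) is −1; ammonia is neutral; balancing the +4 overall charge requires Cr(VI). Chromium is a group-6 element; Cr(VI) is therefore d⁰. A d⁰ ion has no crystal-field stabilisation preference between square planar and tetrahedral, so four ligands adopt the sterically favoured tetrahedral geometry. → tetrahedral.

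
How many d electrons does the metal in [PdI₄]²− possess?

Ligand charges: each iodide is −1. With an overall charge of −2 the palladium centre must be in the +2 oxidation state.
Group 10 minus oxidation state 2 gives a d⁸ configuration.

d⁸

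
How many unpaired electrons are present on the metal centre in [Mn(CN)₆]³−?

Each cyanide is −1; balancing the −3 overall charge requires Mn(III).
Group 7 minus oxidation state 3 gives a d⁴ configuration.
The spin state decides the count: Cyanide is a strong-field ligand (high in the spectrochemical series) for a first-row metal, so the complex is low-spin.
An octahedral low-spin d⁴ ion is t₂g⁴e_g⁰, giving 2 unpaired electrons.

2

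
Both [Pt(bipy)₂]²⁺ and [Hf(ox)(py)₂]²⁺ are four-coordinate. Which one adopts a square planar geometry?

[Pt(bipy)₂]²⁺

For [Pt(bipy)₂]²⁺: 2,2′-bipyridine is neutral; balancing the +2 overall charge requires Pt(II). Platinum is a group-10 element; Pt(II) is therefore d⁸. A 5d d⁸ ion has a large crystal-field splitting; square planar leaves the high-energy d_{x²−y²} orbital empty and maximises CFSE. → square planar.
For [Hf(ox)(py)₂]²⁺: Ligand charges: each oxalate is −2; pyridine is neutral. With an overall charge of +2 the hafnium centre must be in the +4 oxidation state. Group 4 minus oxidation state 4 gives a d⁰ configuration. A d⁰ ion has no crystal-field stabilisation preference between square planar and tetrahedral, so four ligands adopt the sterically favoured tetrahedral geometry. → tetrahedral.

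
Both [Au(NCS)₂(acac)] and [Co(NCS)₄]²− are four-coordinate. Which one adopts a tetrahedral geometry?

[Co(NCS)₄]²−

For [Au(NCS)₂(acac)]: Ligand charges: each isothiocyanate is −1; each acetylacetonate is −1. With an overall charge of 0 the gold centre must be in the +3 oxidation state. Group 11 minus oxidation state 3 gives a d⁸ configuration. A 5d d⁸ ion has a large crystal-field splitting; square planar leaves the high-energy d_{x²−y²} orbital empty and maximises CFSE. → square planar.
For [Co(NCS)₄]²−: Summing ligand charges against the −2 overall charge gives an oxidation state of +2 for cobalt. Co sits in group 9, so the d-electron count is 9 − 2 = 7. For a high-spin 3d d⁷ ion with weak-field ligands the small Δₜ gives little square-planar CFSE advantage, so four ligands adopt the sterically favoured tetrahedral geometry. → tetrahedral.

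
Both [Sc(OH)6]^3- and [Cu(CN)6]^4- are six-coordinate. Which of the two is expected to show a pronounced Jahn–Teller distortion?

[Cu(CN)6]^4-

[Sc(OH)6]^3-: Ligand charges: each hydroxide is −1. With an overall charge of −3 the scandium centre must be in the +3 oxidation state. Sc sits in group 3, so the d-electron count is 3 − 3 = 0. The d⁰ configuration leaves the e_g set evenly filled (or empty) — no strong Jahn–Teller driving force.
[Cu(CN)6]^4-: Ligand charges: each cyanide is −1. With an overall charge of −4 the copper centre must be in the +2 oxidation state. Group 11 minus oxidation state 2 gives a d⁹ configuration. The t₂g⁶e_g³ configuration has an unevenly filled e_g set; the Jahn–Teller theorem predicts a tetragonal distortion (typically axial elongation) to lift the degeneracy.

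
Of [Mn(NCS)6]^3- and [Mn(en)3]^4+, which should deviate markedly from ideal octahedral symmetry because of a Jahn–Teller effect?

[Mn(NCS)6]^3-: Each isothiocyanate is −1; balancing the −3 overall charge requires Mn(III). Mn sits in group 7, so the d-electron count is 7 − 3 = 4. Isothiocyanate is a weak-field ligand for a first-row metal, so the complex is high-spin. The t₂g³e_g¹ (high-spin) configuration has an unevenly filled e_g set; the Jahn–Teller theorem predicts a tetragonal distortion (typically axial elongation) to lift the degeneracy.
[Mn(en)3]^4+: Ligand charges: ethylenediamine is neutral. With an overall charge of +4 the manganese centre must be in the +4 oxidation state. Mn sits in group 7, so the d-electron count is 7 − 4 = 3. The d³ configuration leaves the e_g set evenly filled (or empty) — no strong Jahn–Teller driving force.

[Mn(NCS)6]^3-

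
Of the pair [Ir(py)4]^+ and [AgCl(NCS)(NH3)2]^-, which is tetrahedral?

[AgCl(NCS)(NH3)2]^-

For [Ir(py)4]^+: Summing ligand charges against the +1 overall charge gives an oxidation state of +1 for iridium. Iridium is a group-9 element; Ir(I) is therefore d⁸. A 5d d⁸ ion has a large crystal-field splitting; square planar leaves the high-energy d_{x²−y²} orbital empty and maximises CFSE. → square planar.
For [AgCl(NCS)(NH3)2]^-: Each chloride is −1; each isothiocyanate is −1; ammonia is neutral; balancing the −1 overall charge requires Ag(I). Group 11 minus oxidation state 1 gives a d¹⁰ configuration. A d¹⁰ ion has no crystal-field stabilisation preference between square planar and tetrahedral, so four ligands adopt the sterically favoured tetrahedral geometry. → tetrahedral.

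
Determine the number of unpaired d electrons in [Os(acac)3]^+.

Summing ligand charges against the +1 overall charge gives an oxidation state of +4 for osmium.
Os sits in group 8, so the d-electron count is 8 − 4 = 4.
Counting donor atoms: 3×acetylacetonate (bidentate) → 6 donors. Coordination number = 6.
The spin state decides the count: a 5d ion has a large Δₒ and is invariably low-spin.
An octahedral low-spin d⁴ ion is t₂g⁴e_g⁰, giving 2 unpaired electrons.

2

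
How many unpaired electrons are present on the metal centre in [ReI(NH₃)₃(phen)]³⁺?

Summing ligand charges against the +3 overall charge gives an oxidation state of +4 for rhenium.
Group 7 minus oxidation state 4 gives a d³ configuration.
Counting donor atoms: 1×iodide (monodentate) → 1 donor; 3×ammonia (monodentate) → 3 donors; 1×1,10-phenanthroline (bidentate) → 2 donors. Coordination number = 6.
In an octahedral field the d³ configuration is t₂g³e_g⁰ (only one arrangement possible), giving 3 unpaired electrons.

3 unpaired electrons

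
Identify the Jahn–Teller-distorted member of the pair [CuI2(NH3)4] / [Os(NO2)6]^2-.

[CuI2(NH3)4]: Each iodide is −1; ammonia is neutral; balancing the 0 overall charge requires Cu(II). Cu sits in group 11, so the d-electron count is 11 − 2 = 9. The t₂g⁶e_g³ configuration has an unevenly filled e_g set; the Jahn–Teller theorem predicts a tetragonal distortion (typically axial elongation) to lift the degeneracy.
[Os(NO2)6]^2-: Each nitro (N-bound nitrite) is −1; balancing the −2 overall charge requires Os(IV). Osmium is a group-8 element; Os(IV) is therefore d⁴. A 5d ion has a large Δₒ and is invariably low-spin. The d⁴ configuration leaves the e_g set evenly filled (or empty) — no strong Jahn–Teller driving force.

[CuI2(NH3)4]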